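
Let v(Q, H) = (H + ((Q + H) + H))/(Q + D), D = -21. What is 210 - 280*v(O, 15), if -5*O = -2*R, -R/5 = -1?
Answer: 17150/19 ≈ 902.63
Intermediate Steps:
R = 5 (R = -5*(-1) = 5)
O = 2 (O = -(-2)*5/5 = -⅕*(-10) = 2)
v(Q, H) = (Q + 3*H)/(-21 + Q) (v(Q, H) = (H + ((Q + H) + H))/(Q - 21) = (H + ((H + Q) + H))/(-21 + Q) = (H + (Q + 2*H))/(-21 + Q) = (Q + 3*H)/(-21 + Q))
210 - 280*v(O, 15) = 210 - 280*(2 + 3*15)/(-21 + 2) = 210 - 280*(2 + 45)/(-19) = 210 - (-280)*47/19 = 210 - 280*(-47/19) = 210 + 13160/19 = 17150/19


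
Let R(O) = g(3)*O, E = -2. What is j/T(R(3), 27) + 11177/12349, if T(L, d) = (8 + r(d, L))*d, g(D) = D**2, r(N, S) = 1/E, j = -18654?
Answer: -152063269/1667115 ≈ -91.213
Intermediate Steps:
r(N, S) = -1/2 (r(N, S) = 1/(-2) = -1/2)
R(O) = 9*O (R(O) = 3**2*O = 9*O)
T(L, d) = 15*d/2 (T(L, d) = (8 - 1/2)*d = 15*d/2)
j/T(R(3), 27) + 11177/12349 = -18654/((15/2)*27) + 11177/12349 = -18654/405/2 + 11177*(1/12349) = -18654*2/405 + 11177/12349 = -12436/135 + 11177/12349 = -152063269/1667115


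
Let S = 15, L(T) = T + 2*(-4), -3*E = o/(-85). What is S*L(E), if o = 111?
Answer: -1929/17 ≈ -113.47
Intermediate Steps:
E = 37/85 (E = -37/(-85) = -37*(-1)/85 = -1/3*(-111/85) = 37/85 ≈ 0.43529)
L(T) = -8 + T (L(T) = T - 8 = -8 + T)
S*L(E) = 15*(-8 + 37/85) = 15*(-643/85) = -1929/17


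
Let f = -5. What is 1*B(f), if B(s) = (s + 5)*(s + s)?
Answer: 0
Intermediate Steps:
B(s) = 2*s*(5 + s) (B(s) = (5 + s)*(2*s) = 2*s*(5 + s))
1*B(f) = 1*(2*(-5)*(5 - 5)) = 1*(2*(-5)*0) = 1*0 = 0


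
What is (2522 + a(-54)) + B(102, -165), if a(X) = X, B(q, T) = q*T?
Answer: -14362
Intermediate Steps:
B(q, T) = T*q
(2522 + a(-54)) + B(102, -165) = (2522 - 54) - 165*102 = 2468 - 16830 = -14362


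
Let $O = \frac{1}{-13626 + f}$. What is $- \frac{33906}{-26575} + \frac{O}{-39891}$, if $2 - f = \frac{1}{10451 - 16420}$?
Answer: $\frac{21998227340814661}{17241871372000575} \approx 1.2759$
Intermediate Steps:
$f = \frac{11939}{5969}$ ($f = 2 - \frac{1}{10451 - 16420} = 2 - \frac{1}{-5969} = 2 - - \frac{1}{5969} = 2 + \frac{1}{5969} = \frac{11939}{5969} \approx 2.0002$)
$O = - \frac{5969}{81321655}$ ($O = \frac{1}{-13626 + \frac{11939}{5969}} = \frac{1}{- \frac{81321655}{5969}} = - \frac{5969}{81321655} \approx -7.34 \cdot 10^{-5}$)
$- \frac{33906}{-26575} + \frac{O}{-39891} = - \frac{33906}{-26575} - \frac{5969}{81321655 \left(-39891\right)} = \left(-33906\right) \left(- \frac{1}{26575}\right) - - \frac{5969}{3244002139605} = \frac{33906}{26575} + \frac{5969}{3244002139605} = \frac{21998227340814661}{17241871372000575}$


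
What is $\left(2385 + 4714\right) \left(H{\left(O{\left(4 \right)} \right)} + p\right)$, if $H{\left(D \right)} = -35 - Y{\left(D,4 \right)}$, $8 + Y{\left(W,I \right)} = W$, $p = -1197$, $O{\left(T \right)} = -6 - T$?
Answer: $-8618186$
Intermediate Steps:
$Y{\left(W,I \right)} = -8 + W$
$H{\left(D \right)} = -27 - D$ ($H{\left(D \right)} = -35 - \left(-8 + D\right) = -27 - D$)
$\left(2385 + 4714\right) \left(H{\left(O{\left(4 \right)} \right)} + p\right) = \left(2385 + 4714\right) \left(\left(-27 - \left(-6 - 4\right)\right) - 1197\right) = 7099 \left(\left(-27 - \left(-6 - 4\right)\right) - 1197\right) = 7099 \left(\left(-27 - -10\right) - 1197\right) = 7099 \left(\left(-27 + 10\right) - 1197\right) = 7099 \left(-17 - 1197\right) = 7099 \left(-1214\right) = -8618186$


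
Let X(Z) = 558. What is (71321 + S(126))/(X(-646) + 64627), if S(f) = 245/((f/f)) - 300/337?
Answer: 24117442/21967345 ≈ 1.0979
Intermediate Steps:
S(f) = 82265/337 (S(f) = 245/1 - 300*1/337 = 245*1 - 300/337 = 245 - 300/337 = 82265/337)
(71321 + S(126))/(X(-646) + 64627) = (71321 + 82265/337)/(558 + 64627) = (24117442/337)/65185 = (24117442/337)*(1/65185) = 24117442/21967345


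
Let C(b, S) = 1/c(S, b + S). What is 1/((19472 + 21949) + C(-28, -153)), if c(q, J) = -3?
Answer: 3/124262 ≈ 2.4143e-5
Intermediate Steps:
C(b, S) = -⅓ (C(b, S) = 1/(-3) = -⅓)
1/((19472 + 21949) + C(-28, -153)) = 1/((19472 + 21949) - ⅓) = 1/(41421 - ⅓) = 1/(124262/3) = 3/124262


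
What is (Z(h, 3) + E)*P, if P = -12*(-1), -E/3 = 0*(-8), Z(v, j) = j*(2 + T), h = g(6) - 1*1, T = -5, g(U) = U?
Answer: -108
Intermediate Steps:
h = 5 (h = 6 - 1*1 = 6 - 1 = 5)
Z(v, j) = -3*j (Z(v, j) = j*(2 - 5) = j*(-3) = -3*j)
E = 0 (E = -0*(-8) = -3*0 = 0)
P = 12
(Z(h, 3) + E)*P = (-3*3 + 0)*12 = (-9 + 0)*12 = -9*12 = -108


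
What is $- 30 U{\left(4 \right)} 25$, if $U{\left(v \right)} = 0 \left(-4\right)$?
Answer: $0$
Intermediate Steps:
$U{\left(v \right)} = 0$
$- 30 U{\left(4 \right)} 25 = - 30 \cdot 0 \cdot 25 = \left(-30\right) 0 = 0$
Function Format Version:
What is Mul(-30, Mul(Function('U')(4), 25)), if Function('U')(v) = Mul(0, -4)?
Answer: 0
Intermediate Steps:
Function('U')(v) = 0
Mul(-30, Mul(Function('U')(4), 25)) = Mul(-30, Mul(0, 25)) = Mul(-30, 0) = 0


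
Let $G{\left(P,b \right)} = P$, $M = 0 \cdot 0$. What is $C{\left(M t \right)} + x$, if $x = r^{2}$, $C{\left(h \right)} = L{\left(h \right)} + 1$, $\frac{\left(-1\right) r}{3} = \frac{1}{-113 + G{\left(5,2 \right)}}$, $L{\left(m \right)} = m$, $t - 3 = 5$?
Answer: $\frac{1297}{1296} \approx 1.0008$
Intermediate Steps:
$t = 8$ ($t = 3 + 5 = 8$)
$M = 0$
$r = \frac{1}{36}$ ($r = - \frac{3}{-113 + 5} = - \frac{3}{-108} = \left(-3\right) \left(- \frac{1}{108}\right) = \frac{1}{36} \approx 0.027778$)
$C{\left(h \right)} = 1 + h$ ($C{\left(h \right)} = h + 1 = 1 + h$)
$x = \frac{1}{1296}$ ($x = \left(\frac{1}{36}\right)^{2} = \frac{1}{1296} \approx 0.0007716$)
$C{\left(M t \right)} + x = \left(1 + 0 \cdot 8\right) + \frac{1}{1296} = \left(1 + 0\right) + \frac{1}{1296} = 1 + \frac{1}{1296} = \frac{1297}{1296}$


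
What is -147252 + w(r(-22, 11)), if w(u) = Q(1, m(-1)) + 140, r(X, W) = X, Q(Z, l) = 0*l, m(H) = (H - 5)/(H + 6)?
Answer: -147112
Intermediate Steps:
m(H) = (-5 + H)/(6 + H)
Q(Z, l) = 0
w(u) = 140 (w(u) = 0 + 140 = 140)
-147252 + w(r(-22, 11)) = -147252 + 140 = -147112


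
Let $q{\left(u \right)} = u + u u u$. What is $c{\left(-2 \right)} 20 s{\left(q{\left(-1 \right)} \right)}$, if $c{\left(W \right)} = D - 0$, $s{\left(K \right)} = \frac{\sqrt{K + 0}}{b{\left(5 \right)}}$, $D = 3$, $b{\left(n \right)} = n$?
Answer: $12 i \sqrt{2} \approx 16.971 i$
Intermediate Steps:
$q{\left(u \right)} = u + u^{3}$ ($q{\left(u \right)} = u + u^{2} u = u + u^{3}$)
$s{\left(K \right)} = \frac{\sqrt{K}}{5}$ ($s{\left(K \right)} = \frac{\sqrt{K + 0}}{5} = \sqrt{K} \frac{1}{5} = \frac{\sqrt{K}}{5}$)
$c{\left(W \right)} = 3$ ($c{\left(W \right)} = 3 - 0 = 3 + 0 = 3$)
$c{\left(-2 \right)} 20 s{\left(q{\left(-1 \right)} \right)} = 3 \cdot 20 \frac{\sqrt{-1 + \left(-1\right)^{3}}}{5} = 60 \frac{\sqrt{-1 - 1}}{5} = 60 \frac{\sqrt{-2}}{5} = 60 \frac{i \sqrt{2}}{5} = 12 i \sqrt{2}$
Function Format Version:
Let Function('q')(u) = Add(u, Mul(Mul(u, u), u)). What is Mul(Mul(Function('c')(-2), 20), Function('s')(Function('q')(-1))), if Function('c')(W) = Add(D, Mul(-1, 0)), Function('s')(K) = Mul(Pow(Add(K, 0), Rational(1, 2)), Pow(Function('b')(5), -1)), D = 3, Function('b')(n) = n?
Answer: Mul(12, I, Pow(2, Rational(1, 2))) ≈ Mul(16.971, I)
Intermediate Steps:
Function('q')(u) = Add(u, Pow(u, 3)) (Function('q')(u) = Add(u, Mul(Pow(u, 2), u)) = Add(u, Pow(u, 3)))
Function('s')(K) = Mul(Rational(1, 5), Pow(K, Rational(1, 2))) (Function('s')(K) = Mul(Pow(Add(K, 0), Rational(1, 2)), Pow(5, -1)) = Mul(Pow(K, Rational(1, 2)), Rational(1, 5)) = Mul(Rational(1, 5), Pow(K, Rational(1, 2))))
Function('c')(W) = 3 (Function('c')(W) = Add(3, Mul(-1, 0)) = Add(3, 0) = 3)
Mul(Mul(Function('c')(-2), 20), Function('s')(Function('q')(-1))) = Mul(Mul(3, 20), Mul(Rational(1, 5), Pow(Add(-1, Pow(-1, 3)), Rational(1, 2)))) = Mul(60, Mul(Rational(1, 5), Pow(Add(-1, -1), Rational(1, 2)))) = Mul(60, Mul(Rational(1, 5), Pow(-2, Rational(1, 2)))) = Mul(60, Mul(Rational(1, 5), Mul(I, Pow(2, Rational(1, 2))))) = Mul(60, Mul(Rational(1, 5), I, Pow(2, Rational(1, 2)))) = Mul(12, I, Pow(2, Rational(1, 2)))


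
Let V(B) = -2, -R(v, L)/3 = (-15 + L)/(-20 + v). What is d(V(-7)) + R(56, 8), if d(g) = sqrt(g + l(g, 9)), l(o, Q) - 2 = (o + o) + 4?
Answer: 7/12 ≈ 0.58333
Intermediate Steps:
l(o, Q) = 6 + 2*o (l(o, Q) = 2 + ((o + o) + 4) = 2 + (2*o + 4) = 2 + (4 + 2*o) = 6 + 2*o)
R(v, L) = -3*(-15 + L)/(-20 + v)
d(g) = sqrt(6 + 3*g) (d(g) = sqrt(g + (6 + 2*g)) = sqrt(6 + 3*g))
d(V(-7)) + R(56, 8) = sqrt(6 + 3*(-2)) + 3*(15 - 1*8)/(-20 + 56) = sqrt(6 - 6) + 3*(15 - 8)/36 = sqrt(0) + 3*(1/36)*7 = 0 + 7/12 = 7/12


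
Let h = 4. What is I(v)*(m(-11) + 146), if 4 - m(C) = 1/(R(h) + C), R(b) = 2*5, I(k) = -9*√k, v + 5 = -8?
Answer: -1359*I*√13 ≈ -4899.9*I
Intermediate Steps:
v = -13 (v = -5 - 8 = -13)
R(b) = 10
m(C) = 4 - 1/(10 + C)
I(v)*(m(-11) + 146) = (-9*I*√13)*((39 + 4*(-11))/(10 - 11) + 146) = (-9*I*√13)*((39 - 44)/(-1) + 146) = (-9*I*√13)*(-1*(-5) + 146) = (-9*I*√13)*(5 + 146) = -9*I*√13*151 = -1359*I*√13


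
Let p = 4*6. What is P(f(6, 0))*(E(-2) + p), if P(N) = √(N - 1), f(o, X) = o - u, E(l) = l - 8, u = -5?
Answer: 14*√10 ≈ 44.272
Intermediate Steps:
E(l) = -8 + l
f(o, X) = 5 + o (f(o, X) = o - 1*(-5) = o + 5 = 5 + o)
p = 24
P(N) = √(-1 + N)
P(f(6, 0))*(E(-2) + p) = √(-1 + (5 + 6))*((-8 - 2) + 24) = √(-1 + 11)*(-10 + 24) = √10*14 = 14*√10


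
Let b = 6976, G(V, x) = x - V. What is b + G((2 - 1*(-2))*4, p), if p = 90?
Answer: 7050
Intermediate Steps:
b + G((2 - 1*(-2))*4, p) = 6976 + (90 - (2 - 1*(-2))*4) = 6976 + (90 - (2 + 2)*4) = 6976 + (90 - 4*4) = 6976 + (90 - 1*16) = 6976 + (90 - 16) = 6976 + 74 = 7050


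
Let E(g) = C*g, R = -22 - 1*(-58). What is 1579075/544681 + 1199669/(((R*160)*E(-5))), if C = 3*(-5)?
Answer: 1335597310589/235302192000 ≈ 5.6761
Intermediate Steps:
R = 36 (R = -22 + 58 = 36)
C = -15
E(g) = -15*g
1579075/544681 + 1199669/(((R*160)*E(-5))) = 1579075/544681 + 1199669/(((36*160)*(-15*(-5)))) = 1579075*(1/544681) + 1199669/((5760*75)) = 1579075/544681 + 1199669/432000 = 1335597310589/235302192000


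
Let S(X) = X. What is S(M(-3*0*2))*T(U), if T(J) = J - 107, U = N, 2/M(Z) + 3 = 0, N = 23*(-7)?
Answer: 536/3 ≈ 178.67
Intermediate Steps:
N = -161
M(Z) = -⅔ (M(Z) = 2/(-3 + 0) = 2/(-3) = 2*(-⅓) = -⅔)
U = -161
T(J) = -107 + J
S(M(-3*0*2))*T(U) = -2*(-107 - 161)/3 = -⅔*(-268) = 536/3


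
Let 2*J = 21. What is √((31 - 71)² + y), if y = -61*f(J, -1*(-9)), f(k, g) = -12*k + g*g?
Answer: √4345 ≈ 65.917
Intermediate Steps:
J = 21/2 (J = (½)*21 = 21/2 ≈ 10.500)
f(k, g) = g² - 12*k (f(k, g) = -12*k + g² = g² - 12*k)
y = 2745 (y = -61*((-1*(-9))² - 12*21/2) = -61*(9² - 126) = -61*(81 - 126) = -61*(-45) = 2745)
√((31 - 71)² + y) = √((31 - 71)² + 2745) = √((-40)² + 2745) = √(1600 + 2745) = √4345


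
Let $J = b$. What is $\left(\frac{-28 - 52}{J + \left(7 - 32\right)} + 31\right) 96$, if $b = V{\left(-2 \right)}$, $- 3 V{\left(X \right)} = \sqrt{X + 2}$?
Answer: $\frac{16416}{5} \approx 3283.2$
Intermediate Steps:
$V{\left(X \right)} = - \frac{\sqrt{2 + X}}{3}$ ($V{\left(X \right)} = - \frac{\sqrt{X + 2}}{3} = - \frac{\sqrt{2 + X}}{3}$)
$b = 0$ ($b = - \frac{\sqrt{2 - 2}}{3} = - \frac{\sqrt{0}}{3} = \left(- \frac{1}{3}\right) 0 = 0$)
$J = 0$
$\left(\frac{-28 - 52}{J + \left(7 - 32\right)} + 31\right) 96 = \left(\frac{-28 - 52}{0 + \left(7 - 32\right)} + 31\right) 96 = \left(- \frac{80}{0 - 25} + 31\right) 96 = \left(- \frac{80}{-25} + 31\right) 96 = \left(\left(-80\right) \left(- \frac{1}{25}\right) + 31\right) 96 = \left(\frac{16}{5} + 31\right) 96 = \frac{171}{5} \cdot 96 = \frac{16416}{5}$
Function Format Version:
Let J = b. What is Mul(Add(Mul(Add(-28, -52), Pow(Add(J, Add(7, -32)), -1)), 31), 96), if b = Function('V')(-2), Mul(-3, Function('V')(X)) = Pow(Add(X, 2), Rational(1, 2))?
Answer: Rational(16416, 5) ≈ 3283.2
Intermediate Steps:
Function('V')(X) = Mul(Rational(-1, 3), Pow(Add(2, X), Rational(1, 2))) (Function('V')(X) = Mul(Rational(-1, 3), Pow(Add(X, 2), Rational(1, 2))) = Mul(Rational(-1, 3), Pow(Add(2, X), Rational(1, 2))))
b = 0 (b = Mul(Rational(-1, 3), Pow(Add(2, -2), Rational(1, 2))) = Mul(Rational(-1, 3), Pow(0, Rational(1, 2))) = Mul(Rational(-1, 3), 0) = 0)
J = 0
Mul(Add(Mul(Add(-28, -52), Pow(Add(J, Add(7, -32)), -1)), 31), 96) = Mul(Add(Mul(Add(-28, -52), Pow(Add(0, Add(7, -32)), -1)), 31), 96) = Mul(Add(Mul(-80, Pow(Add(0, -25), -1)), 31), 96) = Mul(Add(Mul(-80, Pow(-25, -1)), 31), 96) = Mul(Add(Mul(-80, Rational(-1, 25)), 31), 96) = Mul(Add(Rational(16, 5), 31), 96) = Mul(Rational(171, 5), 96) = Rational(16416, 5)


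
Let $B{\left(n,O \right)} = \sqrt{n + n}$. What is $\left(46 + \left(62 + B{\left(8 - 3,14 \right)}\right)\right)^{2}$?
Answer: $\left(108 + \sqrt{10}\right)^{2} \approx 12357.0$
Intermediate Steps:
$B{\left(n,O \right)} = \sqrt{2} \sqrt{n}$ ($B{\left(n,O \right)} = \sqrt{2 n} = \sqrt{2} \sqrt{n}$)
$\left(46 + \left(62 + B{\left(8 - 3,14 \right)}\right)\right)^{2} = \left(46 + \left(62 + \sqrt{2} \sqrt{8 - 3}\right)\right)^{2} = \left(46 + \left(62 + \sqrt{2} \sqrt{5}\right)\right)^{2} = \left(46 + \left(62 + \sqrt{10}\right)\right)^{2} = \left(108 + \sqrt{10}\right)^{2}$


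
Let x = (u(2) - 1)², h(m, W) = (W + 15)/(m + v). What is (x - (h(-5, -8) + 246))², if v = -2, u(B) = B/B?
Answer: 60025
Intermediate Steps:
u(B) = 1
h(m, W) = (15 + W)/(-2 + m) (h(m, W) = (W + 15)/(m - 2) = (15 + W)/(-2 + m))
x = 0 (x = (1 - 1)² = 0² = 0)
(x - (h(-5, -8) + 246))² = (0 - ((15 - 8)/(-2 - 5) + 246))² = (0 - (7/(-7) + 246))² = (0 - (-⅐*7 + 246))² = (0 - (-1 + 246))² = (0 - 1*245)² = (0 - 245)² = (-245)² = 60025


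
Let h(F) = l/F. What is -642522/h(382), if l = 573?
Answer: -428348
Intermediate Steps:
h(F) = 573/F
-642522/h(382) = -642522/(573/382) = -642522/(573*(1/382)) = -642522/3/2 = -642522*⅔ = -428348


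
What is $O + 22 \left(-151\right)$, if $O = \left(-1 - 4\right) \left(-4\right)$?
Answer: $-3302$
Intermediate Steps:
$O = 20$ ($O = \left(-5\right) \left(-4\right) = 20$)
$O + 22 \left(-151\right) = 20 + 22 \left(-151\right) = 20 - 3322 = -3302$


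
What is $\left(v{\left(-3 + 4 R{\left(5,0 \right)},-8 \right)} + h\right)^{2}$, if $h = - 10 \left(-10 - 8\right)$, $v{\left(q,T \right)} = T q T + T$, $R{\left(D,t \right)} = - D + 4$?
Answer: $76176$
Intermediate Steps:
$R{\left(D,t \right)} = 4 - D$
$v{\left(q,T \right)} = T + q T^{2}$ ($v{\left(q,T \right)} = q T^{2} + T = T + q T^{2}$)
$h = 180$ ($h = \left(-10\right) \left(-18\right) = 180$)
$\left(v{\left(-3 + 4 R{\left(5,0 \right)},-8 \right)} + h\right)^{2} = \left(- 8 \left(1 - 8 \left(-3 + 4 \left(4 - 5\right)\right)\right) + 180\right)^{2} = \left(- 8 \left(1 - 8 \left(-3 + 4 \left(-1\right)\right)\right) + 180\right)^{2} = \left(- 8 \left(1 - 8 \left(-3 - 4\right)\right) + 180\right)^{2} = \left(- 8 \left(1 - -56\right) + 180\right)^{2} = \left(- 8 \left(1 + 56\right) + 180\right)^{2} = \left(\left(-8\right) 57 + 180\right)^{2} = \left(-456 + 180\right)^{2} = \left(-276\right)^{2} = 76176$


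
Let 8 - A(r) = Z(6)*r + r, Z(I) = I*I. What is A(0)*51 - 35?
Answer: 373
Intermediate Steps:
Z(I) = I**2
A(r) = 8 - 37*r (A(r) = 8 - (6**2*r + r) = 8 - (36*r + r) = 8 - 37*r)
A(0)*51 - 35 = (8 - 37*0)*51 - 35 = (8 + 0)*51 - 35 = 8*51 - 35 = 408 - 35 = 373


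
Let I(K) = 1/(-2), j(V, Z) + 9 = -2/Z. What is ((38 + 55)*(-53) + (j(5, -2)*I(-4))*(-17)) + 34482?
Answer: 29485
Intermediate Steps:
j(V, Z) = -9 - 2/Z
I(K) = -½
((38 + 55)*(-53) + (j(5, -2)*I(-4))*(-17)) + 34482 = ((38 + 55)*(-53) + ((-9 - 2/(-2))*(-½))*(-17)) + 34482 = (93*(-53) + ((-9 - 2*(-½))*(-½))*(-17)) + 34482 = (-4929 + ((-9 + 1)*(-½))*(-17)) + 34482 = (-4929 - 8*(-½)*(-17)) + 34482 = (-4929 + 4*(-17)) + 34482 = (-4929 - 68) + 34482 = -4997 + 34482 = 29485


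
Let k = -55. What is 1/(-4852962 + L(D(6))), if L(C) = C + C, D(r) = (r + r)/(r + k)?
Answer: -49/237795162 ≈ -2.0606e-7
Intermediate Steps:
D(r) = 2*r/(-55 + r) (D(r) = (r + r)/(r - 55) = (2*r)/(-55 + r) = 2*r/(-55 + r))
L(C) = 2*C
1/(-4852962 + L(D(6))) = 1/(-4852962 + 2*(2*6/(-55 + 6))) = 1/(-4852962 + 2*(2*6/(-49))) = 1/(-4852962 + 2*(2*6*(-1/49))) = 1/(-4852962 + 2*(-12/49)) = 1/(-4852962 - 24/49) = 1/(-237795162/49) = -49/237795162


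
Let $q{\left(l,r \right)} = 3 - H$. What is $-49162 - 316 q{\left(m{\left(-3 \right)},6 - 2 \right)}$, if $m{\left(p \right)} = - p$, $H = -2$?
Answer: $-50742$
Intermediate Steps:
$q{\left(l,r \right)} = 5$ ($q{\left(l,r \right)} = 3 - -2 = 3 + 2 = 5$)
$-49162 - 316 q{\left(m{\left(-3 \right)},6 - 2 \right)} = -49162 - 316 \cdot 5 = -49162 - 1580 = -50742$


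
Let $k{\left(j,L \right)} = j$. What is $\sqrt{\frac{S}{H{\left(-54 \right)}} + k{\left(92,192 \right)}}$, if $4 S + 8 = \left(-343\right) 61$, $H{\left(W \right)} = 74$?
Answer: $\frac{\sqrt{466274}}{148} \approx 4.6138$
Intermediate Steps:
$S = - \frac{20931}{4}$ ($S = -2 + \frac{\left(-343\right) 61}{4} = -2 + \frac{1}{4} \left(-20923\right) = -2 - \frac{20923}{4} = - \frac{20931}{4} \approx -5232.8$)
$\sqrt{\frac{S}{H{\left(-54 \right)}} + k{\left(92,192 \right)}} = \sqrt{- \frac{20931}{4 \cdot 74} + 92} = \sqrt{\left(- \frac{20931}{4}\right) \frac{1}{74} + 92} = \sqrt{- \frac{20931}{296} + 92} = \sqrt{\frac{6301}{296}} = \frac{\sqrt{466274}}{148}$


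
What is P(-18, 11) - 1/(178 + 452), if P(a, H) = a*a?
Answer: 204119/630 ≈ 324.00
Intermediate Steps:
P(a, H) = a²
P(-18, 11) - 1/(178 + 452) = (-18)² - 1/(178 + 452) = 324 - 1/630 = 204119/630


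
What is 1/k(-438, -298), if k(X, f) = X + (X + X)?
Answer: -1/1314 ≈ -0.00076103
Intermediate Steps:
k(X, f) = 3*X (k(X, f) = X + 2*X = 3*X)
1/k(-438, -298) = 1/(3*(-438)) = 1/(-1314) = -1/1314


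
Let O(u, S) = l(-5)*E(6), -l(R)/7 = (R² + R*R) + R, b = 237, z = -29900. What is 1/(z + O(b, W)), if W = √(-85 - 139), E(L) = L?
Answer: -1/31790 ≈ -3.1456e-5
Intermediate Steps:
l(R) = -14*R² - 7*R (l(R) = -7*((R² + R*R) + R) = -7*((R² + R²) + R) = -7*(2*R² + R) = -7*(R + 2*R²) = -14*R² - 7*R)
W = 4*I*√14 (W = √(-224) = 4*I*√14 ≈ 14.967*I)
O(u, S) = -1890 (O(u, S) = -7*(-5)*(1 + 2*(-5))*6 = -7*(-5)*(1 - 10)*6 = -7*(-5)*(-9)*6 = -315*6 = -1890)
1/(z + O(b, W)) = 1/(-29900 - 1890) = 1/(-31790) = -1/31790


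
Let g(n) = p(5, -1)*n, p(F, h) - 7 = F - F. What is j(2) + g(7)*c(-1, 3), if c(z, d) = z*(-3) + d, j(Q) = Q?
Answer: 296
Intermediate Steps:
c(z, d) = d - 3*z (c(z, d) = -3*z + d = d - 3*z)
p(F, h) = 7 (p(F, h) = 7 + (F - F) = 7 + 0 = 7)
g(n) = 7*n
j(2) + g(7)*c(-1, 3) = 2 + (7*7)*(3 - 3*(-1)) = 2 + 49*(3 + 3) = 2 + 49*6 = 2 + 294 = 296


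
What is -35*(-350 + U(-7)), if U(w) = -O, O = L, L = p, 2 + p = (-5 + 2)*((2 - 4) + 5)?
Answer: 11865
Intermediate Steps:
p = -11 (p = -2 + (-5 + 2)*((2 - 4) + 5) = -2 - 3*(-2 + 5) = -2 - 3*3 = -2 - 9 = -11)
L = -11
O = -11
U(w) = 11 (U(w) = -1*(-11) = 11)
-35*(-350 + U(-7)) = -35*(-350 + 11) = -35*(-339) = 11865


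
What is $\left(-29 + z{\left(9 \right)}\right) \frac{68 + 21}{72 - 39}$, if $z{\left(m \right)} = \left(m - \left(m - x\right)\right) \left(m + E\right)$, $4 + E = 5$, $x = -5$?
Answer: $- \frac{7031}{33} \approx -213.06$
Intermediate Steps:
$E = 1$ ($E = -4 + 5 = 1$)
$z{\left(m \right)} = -5 - 5 m$ ($z{\left(m \right)} = \left(m - \left(5 + m\right)\right) \left(m + 1\right) = - 5 \left(1 + m\right) = -5 - 5 m$)
$\left(-29 + z{\left(9 \right)}\right) \frac{68 + 21}{72 - 39} = \left(-29 - 50\right) \frac{68 + 21}{72 - 39} = \left(-29 - 50\right) \frac{89}{33} = \left(-29 - 50\right) 89 \cdot \frac{1}{33} = \left(-79\right) \frac{89}{33} = - \frac{7031}{33}$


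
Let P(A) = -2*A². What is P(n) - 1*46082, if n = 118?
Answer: -73930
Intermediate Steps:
P(n) - 1*46082 = -2*118² - 1*46082 = -2*13924 - 46082 = -27848 - 46082 = -73930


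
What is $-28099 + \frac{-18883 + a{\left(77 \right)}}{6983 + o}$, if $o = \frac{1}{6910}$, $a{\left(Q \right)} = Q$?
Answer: $- \frac{1355977818029}{48252531} \approx -28102.0$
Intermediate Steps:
$o = \frac{1}{6910} \approx 0.00014472$
$-28099 + \frac{-18883 + a{\left(77 \right)}}{6983 + o} = -28099 + \frac{-18883 + 77}{6983 + \frac{1}{6910}} = -28099 - \frac{18806}{\frac{48252531}{6910}} = -28099 - \frac{129949460}{48252531} = - \frac{1355977818029}{48252531}$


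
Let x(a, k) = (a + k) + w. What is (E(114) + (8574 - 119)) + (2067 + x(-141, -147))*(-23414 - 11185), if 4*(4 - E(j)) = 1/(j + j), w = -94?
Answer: -53161260673/912 ≈ -5.8291e+7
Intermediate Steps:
x(a, k) = -94 + a + k (x(a, k) = (a + k) - 94 = -94 + a + k)
E(j) = 4 - 1/(8*j) (E(j) = 4 - 1/(4*(j + j)) = 4 - 1/(2*j)/4 = 4 - 1/(8*j))
(E(114) + (8574 - 119)) + (2067 + x(-141, -147))*(-23414 - 11185) = ((4 - 1/8/114) + (8574 - 119)) + (2067 + (-94 - 141 - 147))*(-23414 - 11185) = ((4 - 1/8*1/114) + 8455) + (2067 - 382)*(-34599) = ((4 - 1/912) + 8455) + 1685*(-34599) = (3647/912 + 8455) - 58299315 = 7714607/912 - 58299315 = -53161260673/912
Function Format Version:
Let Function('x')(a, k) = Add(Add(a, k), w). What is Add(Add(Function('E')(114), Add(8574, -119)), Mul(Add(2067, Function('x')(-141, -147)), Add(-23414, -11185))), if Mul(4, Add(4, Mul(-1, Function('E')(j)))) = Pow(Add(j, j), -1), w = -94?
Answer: Rational(-53161260673, 912) ≈ -5.8291e+7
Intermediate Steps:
Function('x')(a, k) = Add(-94, a, k) (Function('x')(a, k) = Add(Add(a, k), -94) = Add(-94, a, k))
Function('E')(j) = Add(4, Mul(Rational(-1, 8), Pow(j, -1))) (Function('E')(j) = Add(4, Mul(Rational(-1, 4), Pow(Add(j, j), -1))) = Add(4, Mul(Rational(-1, 4), Pow(Mul(2, j), -1))) = Add(4, Mul(Rational(-1, 4), Mul(Rational(1, 2), Pow(j, -1)))) = Add(4, Mul(Rational(-1, 8), Pow(j, -1))))
Add(Add(Function('E')(114), Add(8574, -119)), Mul(Add(2067, Function('x')(-141, -147)), Add(-23414, -11185))) = Add(Add(Add(4, Mul(Rational(-1, 8), Pow(114, -1))), Add(8574, -119)), Mul(Add(2067, Add(-94, -141, -147)), Add(-23414, -11185))) = Add(Add(Add(4, Mul(Rational(-1, 8), Rational(1, 114))), 8455), Mul(Add(2067, -382), -34599)) = Add(Add(Add(4, Rational(-1, 912)), 8455), Mul(1685, -34599)) = Add(Add(Rational(3647, 912), 8455), -58299315) = Add(Rational(7714607, 912), -58299315) = Rational(-53161260673, 912)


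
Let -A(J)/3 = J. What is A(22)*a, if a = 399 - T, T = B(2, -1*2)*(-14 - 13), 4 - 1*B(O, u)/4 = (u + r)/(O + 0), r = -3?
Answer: -72666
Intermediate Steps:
A(J) = -3*J
B(O, u) = 16 - 4*(-3 + u)/O (B(O, u) = 16 - 4*(u - 3)/(O + 0) = 16 - 4*(-3 + u)/O)
T = -702 (T = (4*(3 - (-1)*2 + 4*2)/2)*(-14 - 13) = (4*(½)*(3 - 1*(-2) + 8))*(-27) = (4*(½)*(3 + 2 + 8))*(-27) = (4*(½)*13)*(-27) = 26*(-27) = -702)
a = 1101 (a = 399 - 1*(-702) = 399 + 702 = 1101)
A(22)*a = -3*22*1101 = -66*1101 = -72666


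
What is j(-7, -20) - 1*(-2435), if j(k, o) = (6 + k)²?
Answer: 2436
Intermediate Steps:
j(-7, -20) - 1*(-2435) = (6 - 7)² - 1*(-2435) = (-1)² + 2435 = 1 + 2435 = 2436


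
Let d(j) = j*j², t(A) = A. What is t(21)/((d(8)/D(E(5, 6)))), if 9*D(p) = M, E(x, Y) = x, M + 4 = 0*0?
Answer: -7/384 ≈ -0.018229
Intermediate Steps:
M = -4 (M = -4 + 0*0 = -4 + 0 = -4)
D(p) = -4/9 (D(p) = (⅑)*(-4) = -4/9)
d(j) = j³
t(21)/((d(8)/D(E(5, 6)))) = 21/((8³/(-4/9))) = 21/((512*(-9/4))) = 21/(-1152) = 21*(-1/1152) = -7/384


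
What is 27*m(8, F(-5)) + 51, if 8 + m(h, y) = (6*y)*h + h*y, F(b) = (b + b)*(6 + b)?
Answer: -15285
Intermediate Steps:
F(b) = 2*b*(6 + b) (F(b) = (2*b)*(6 + b) = 2*b*(6 + b))
m(h, y) = -8 + 7*h*y (m(h, y) = -8 + ((6*y)*h + h*y) = -8 + (6*h*y + h*y) = -8 + 7*h*y)
27*m(8, F(-5)) + 51 = 27*(-8 + 7*8*(2*(-5)*(6 - 5))) + 51 = 27*(-8 + 7*8*(2*(-5)*1)) + 51 = 27*(-8 + 7*8*(-10)) + 51 = 27*(-8 - 560) + 51 = 27*(-568) + 51 = -15336 + 51 = -15285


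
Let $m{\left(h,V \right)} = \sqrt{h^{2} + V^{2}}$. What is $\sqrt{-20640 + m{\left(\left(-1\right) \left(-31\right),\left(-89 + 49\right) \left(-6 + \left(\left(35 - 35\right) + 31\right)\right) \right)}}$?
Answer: $\sqrt{-20640 + \sqrt{1000961}} \approx 140.14 i$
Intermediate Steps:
$m{\left(h,V \right)} = \sqrt{V^{2} + h^{2}}$
$\sqrt{-20640 + m{\left(\left(-1\right) \left(-31\right),\left(-89 + 49\right) \left(-6 + \left(\left(35 - 35\right) + 31\right)\right) \right)}} = \sqrt{-20640 + \sqrt{\left(\left(-89 + 49\right) \left(-6 + \left(\left(35 - 35\right) + 31\right)\right)\right)^{2} + \left(\left(-1\right) \left(-31\right)\right)^{2}}} = \sqrt{-20640 + \sqrt{\left(- 40 \left(-6 + \left(0 + 31\right)\right)\right)^{2} + 31^{2}}} = \sqrt{-20640 + \sqrt{\left(- 40 \left(-6 + 31\right)\right)^{2} + 961}} = \sqrt{-20640 + \sqrt{\left(\left(-40\right) 25\right)^{2} + 961}} = \sqrt{-20640 + \sqrt{\left(-1000\right)^{2} + 961}} = \sqrt{-20640 + \sqrt{1000000 + 961}} = \sqrt{-20640 + \sqrt{1000961}}$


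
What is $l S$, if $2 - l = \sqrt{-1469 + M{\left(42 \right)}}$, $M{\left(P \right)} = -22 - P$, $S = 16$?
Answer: $32 - 16 i \sqrt{1533} \approx 32.0 - 626.46 i$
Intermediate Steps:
$l = 2 - i \sqrt{1533}$ ($l = 2 - \sqrt{-1469 - 64} = 2 - \sqrt{-1533} = 2 - i \sqrt{1533} \approx 2.0 - 39.154 i$)
$l S = \left(2 - i \sqrt{1533}\right) 16 = 32 - 16 i \sqrt{1533}$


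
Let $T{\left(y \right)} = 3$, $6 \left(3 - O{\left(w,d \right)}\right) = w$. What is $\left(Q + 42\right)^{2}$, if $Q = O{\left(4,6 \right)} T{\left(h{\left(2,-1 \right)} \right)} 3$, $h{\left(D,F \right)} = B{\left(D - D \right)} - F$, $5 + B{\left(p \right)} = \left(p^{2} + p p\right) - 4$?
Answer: $3969$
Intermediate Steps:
$B{\left(p \right)} = -9 + 2 p^{2}$ ($B{\left(p \right)} = -5 - \left(4 - p^{2} - p p\right) = -5 + \left(\left(p^{2} + p^{2}\right) - 4\right) = -5 + \left(2 p^{2} - 4\right) = -5 + \left(-4 + 2 p^{2}\right) = -9 + 2 p^{2}$)
$O{\left(w,d \right)} = 3 - \frac{w}{6}$
$h{\left(D,F \right)} = -9 - F$ ($h{\left(D,F \right)} = \left(-9 + 2 \left(D - D\right)^{2}\right) - F = \left(-9 + 2 \cdot 0^{2}\right) - F = \left(-9 + 2 \cdot 0\right) - F = \left(-9 + 0\right) - F = -9 - F$)
$Q = 21$ ($Q = \left(3 - \frac{2}{3}\right) 3 \cdot 3 = \frac{7}{3} \cdot 3 \cdot 3 = 7 \cdot 3 = 21$)
$\left(Q + 42\right)^{2} = \left(21 + 42\right)^{2} = 63^{2} = 3969$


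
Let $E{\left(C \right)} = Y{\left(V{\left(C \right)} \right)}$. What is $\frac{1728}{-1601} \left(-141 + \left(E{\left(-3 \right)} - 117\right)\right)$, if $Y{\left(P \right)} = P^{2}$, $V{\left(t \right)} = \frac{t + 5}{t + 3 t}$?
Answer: $\frac{445776}{1601} \approx 278.44$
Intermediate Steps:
$V{\left(t \right)} = \frac{5 + t}{4 t}$
$E{\left(C \right)} = \frac{\left(5 + C\right)^{2}}{16 C^{2}}$ ($E{\left(C \right)} = \left(\frac{5 + C}{4 C}\right)^{2} = \frac{\left(5 + C\right)^{2}}{16 C^{2}}$)
$\frac{1728}{-1601} \left(-141 + \left(E{\left(-3 \right)} - 117\right)\right) = \frac{1728}{-1601} \left(-141 - \left(117 - \frac{\left(5 - 3\right)^{2}}{16 \cdot 9}\right)\right) = 1728 \left(- \frac{1}{1601}\right) \left(-141 - \left(117 - \frac{2^{2}}{144}\right)\right) = - \frac{1728 \left(-141 - \left(117 - \frac{1}{36}\right)\right)}{1601} = - \frac{1728 \left(-141 + \left(\frac{1}{36} - 117\right)\right)}{1601} = - \frac{1728 \left(-141 - \frac{4211}{36}\right)}{1601} = \left(- \frac{1728}{1601}\right) \left(- \frac{9287}{36}\right) = \frac{445776}{1601}$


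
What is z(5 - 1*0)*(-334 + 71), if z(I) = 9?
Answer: -2367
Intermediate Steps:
z(5 - 1*0)*(-334 + 71) = 9*(-334 + 71) = 9*(-263) = -2367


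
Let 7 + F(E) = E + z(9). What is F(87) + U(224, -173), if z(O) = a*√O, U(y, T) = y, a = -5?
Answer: 289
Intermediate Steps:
z(O) = -5*√O
F(E) = -22 + E (F(E) = -7 + (E - 5*√9) = -7 + (E - 5*3) = -7 + (E - 15) = -7 + (-15 + E) = -22 + E)
F(87) + U(224, -173) = (-22 + 87) + 224 = 65 + 224 = 289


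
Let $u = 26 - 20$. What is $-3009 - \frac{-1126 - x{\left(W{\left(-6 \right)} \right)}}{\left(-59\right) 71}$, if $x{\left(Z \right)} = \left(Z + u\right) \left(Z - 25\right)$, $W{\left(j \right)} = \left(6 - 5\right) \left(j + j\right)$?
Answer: $- \frac{12606049}{4189} \approx -3009.3$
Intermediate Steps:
$W{\left(j \right)} = 2 j$ ($W{\left(j \right)} = 1 \cdot 2 j = 2 j$)
$u = 6$
$x{\left(Z \right)} = \left(-25 + Z\right) \left(6 + Z\right)$ ($x{\left(Z \right)} = \left(Z + 6\right) \left(Z - 25\right) = \left(6 + Z\right) \left(-25 + Z\right) = \left(-25 + Z\right) \left(6 + Z\right)$)
$-3009 - \frac{-1126 - x{\left(W{\left(-6 \right)} \right)}}{\left(-59\right) 71} = -3009 - \frac{-1126 - \left(-150 + \left(2 \left(-6\right)\right)^{2} - 19 \cdot 2 \left(-6\right)\right)}{\left(-59\right) 71} = -3009 - \frac{-1126 - \left(-150 + \left(-12\right)^{2} - -228\right)}{-4189} = -3009 - \left(-1126 - \left(-150 + 144 + 228\right)\right) \left(- \frac{1}{4189}\right) = -3009 - \left(-1126 - 222\right) \left(- \frac{1}{4189}\right) = -3009 - \left(-1348\right) \left(- \frac{1}{4189}\right) = -3009 - \frac{1348}{4189} = - \frac{12606049}{4189}$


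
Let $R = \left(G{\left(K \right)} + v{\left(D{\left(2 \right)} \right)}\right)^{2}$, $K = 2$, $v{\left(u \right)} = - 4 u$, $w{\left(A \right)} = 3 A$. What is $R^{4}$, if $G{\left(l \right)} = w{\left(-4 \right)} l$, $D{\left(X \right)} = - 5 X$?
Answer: $4294967296$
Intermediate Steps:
$G{\left(l \right)} = - 12 l$ ($G{\left(l \right)} = 3 \left(-4\right) l = - 12 l$)
$R = 256$ ($R = \left(\left(-12\right) 2 - 4 \left(\left(-5\right) 2\right)\right)^{2} = \left(-24 - -40\right)^{2} = \left(-24 + 40\right)^{2} = 16^{2} = 256$)
$R^{4} = 256^{4} = 4294967296$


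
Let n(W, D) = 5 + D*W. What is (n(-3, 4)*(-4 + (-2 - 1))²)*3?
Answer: -1029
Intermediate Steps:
(n(-3, 4)*(-4 + (-2 - 1))²)*3 = ((5 + 4*(-3))*(-4 + (-2 - 1))²)*3 = ((5 - 12)*(-4 - 3)²)*3 = -7*(-7)²*3 = -7*49*3 = -343*3 = -1029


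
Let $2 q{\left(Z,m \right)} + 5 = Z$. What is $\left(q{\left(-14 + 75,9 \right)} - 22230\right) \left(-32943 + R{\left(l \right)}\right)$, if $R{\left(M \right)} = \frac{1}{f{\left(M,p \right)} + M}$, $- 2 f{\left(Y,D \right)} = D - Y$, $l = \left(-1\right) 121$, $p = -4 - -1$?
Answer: $\frac{65826054841}{90} \approx 7.314 \cdot 10^{8}$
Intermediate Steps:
$p = -3$ ($p = -4 + 1 = -3$)
$l = -121$
$f{\left(Y,D \right)} = \frac{Y}{2} - \frac{D}{2}$ ($f{\left(Y,D \right)} = - \frac{D - Y}{2} = \frac{Y}{2} - \frac{D}{2}$)
$R{\left(M \right)} = \frac{1}{\frac{3}{2} + \frac{3 M}{2}}$ ($R{\left(M \right)} = \frac{1}{\left(\frac{M}{2} - - \frac{3}{2}\right) + M} = \frac{1}{\left(\frac{M}{2} + \frac{3}{2}\right) + M} = \frac{1}{\left(\frac{3}{2} + \frac{M}{2}\right) + M} = \frac{1}{\frac{3}{2} + \frac{3 M}{2}}$)
$q{\left(Z,m \right)} = - \frac{5}{2} + \frac{Z}{2}$
$\left(q{\left(-14 + 75,9 \right)} - 22230\right) \left(-32943 + R{\left(l \right)}\right) = \left(\left(- \frac{5}{2} + \frac{-14 + 75}{2}\right) - 22230\right) \left(-32943 + \frac{2}{3 \left(1 - 121\right)}\right) = \left(\left(- \frac{5}{2} + \frac{1}{2} \cdot 61\right) - 22230\right) \left(-32943 + \frac{2}{3 \left(-120\right)}\right) = \left(\left(- \frac{5}{2} + \frac{61}{2}\right) - 22230\right) \left(-32943 + \frac{2}{3} \left(- \frac{1}{120}\right)\right) = \left(28 - 22230\right) \left(-32943 - \frac{1}{180}\right) = \left(-22202\right) \left(- \frac{5929741}{180}\right) = \frac{65826054841}{90}$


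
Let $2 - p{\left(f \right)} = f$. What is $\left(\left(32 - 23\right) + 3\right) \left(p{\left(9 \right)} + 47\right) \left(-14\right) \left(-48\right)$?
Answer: $322560$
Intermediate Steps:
$p{\left(f \right)} = 2 - f$
$\left(\left(32 - 23\right) + 3\right) \left(p{\left(9 \right)} + 47\right) \left(-14\right) \left(-48\right) = \left(\left(32 - 23\right) + 3\right) \left(\left(2 - 9\right) + 47\right) \left(-14\right) \left(-48\right) = \left(9 + 3\right) \left(\left(2 - 9\right) + 47\right) \left(-14\right) \left(-48\right) = 12 \left(-7 + 47\right) \left(-14\right) \left(-48\right) = 12 \cdot 40 \left(-14\right) \left(-48\right) = 480 \left(-14\right) \left(-48\right) = \left(-6720\right) \left(-48\right) = 322560$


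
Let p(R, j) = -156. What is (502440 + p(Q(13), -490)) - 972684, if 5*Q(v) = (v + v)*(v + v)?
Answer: -470400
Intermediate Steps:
Q(v) = 4*v²/5 (Q(v) = ((v + v)*(v + v))/5 = ((2*v)*(2*v))/5 = (4*v²)/5 = 4*v²/5)
(502440 + p(Q(13), -490)) - 972684 = (502440 - 156) - 972684 = 502284 - 972684 = -470400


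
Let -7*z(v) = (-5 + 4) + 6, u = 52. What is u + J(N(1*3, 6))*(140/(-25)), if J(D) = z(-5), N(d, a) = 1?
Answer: 56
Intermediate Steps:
z(v) = -5/7 (z(v) = -((-5 + 4) + 6)/7 = -(-1 + 6)/7 = -⅐*5 = -5/7)
J(D) = -5/7
u + J(N(1*3, 6))*(140/(-25)) = 52 - 100/(-25) = 52 - 100*(-1)/25 = 52 - 5/7*(-28/5) = 52 + 4 = 56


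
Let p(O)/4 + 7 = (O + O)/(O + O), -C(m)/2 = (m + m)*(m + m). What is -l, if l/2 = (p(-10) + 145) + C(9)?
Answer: 1054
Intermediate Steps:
C(m) = -8*m² (C(m) = -2*(m + m)*(m + m) = -2*2*m*2*m = -8*m²)
p(O) = -24 (p(O) = -28 + 4*((O + O)/(O + O)) = -28 + 4*((2*O)/((2*O))) = -28 + 4*((2*O)*(1/(2*O))) = -28 + 4*1 = -28 + 4 = -24)
l = -1054 (l = 2*((-24 + 145) - 8*9²) = 2*(121 - 8*81) = 2*(121 - 648) = 2*(-527) = -1054)
-l = -1*(-1054) = 1054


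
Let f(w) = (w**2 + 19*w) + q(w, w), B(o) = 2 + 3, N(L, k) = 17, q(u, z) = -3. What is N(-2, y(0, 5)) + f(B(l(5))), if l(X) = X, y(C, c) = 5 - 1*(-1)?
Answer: 134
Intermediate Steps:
y(C, c) = 6 (y(C, c) = 5 + 1 = 6)
B(o) = 5
f(w) = -3 + w**2 + 19*w (f(w) = (w**2 + 19*w) - 3 = -3 + w**2 + 19*w)
N(-2, y(0, 5)) + f(B(l(5))) = 17 + (-3 + 5**2 + 19*5) = 17 + (-3 + 25 + 95) = 17 + 117 = 134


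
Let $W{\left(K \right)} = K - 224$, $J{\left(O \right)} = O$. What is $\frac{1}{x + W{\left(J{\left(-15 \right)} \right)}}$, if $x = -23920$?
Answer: $- \frac{1}{24159} \approx -4.1392 \cdot 10^{-5}$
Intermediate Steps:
$W{\left(K \right)} = -224 + K$
$\frac{1}{x + W{\left(J{\left(-15 \right)} \right)}} = \frac{1}{-23920 - 239} = \frac{1}{-24159} = - \frac{1}{24159}$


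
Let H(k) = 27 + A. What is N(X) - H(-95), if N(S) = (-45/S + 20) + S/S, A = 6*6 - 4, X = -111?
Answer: -1391/37 ≈ -37.595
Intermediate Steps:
A = 32 (A = 36 - 4 = 32)
H(k) = 59 (H(k) = 27 + 32 = 59)
N(S) = 21 - 45/S (N(S) = (20 - 45/S) + 1 = 21 - 45/S)
N(X) - H(-95) = (21 - 45/(-111)) - 1*59 = (21 - 45*(-1/111)) - 59 = (21 + 15/37) - 59 = 792/37 - 59 = -1391/37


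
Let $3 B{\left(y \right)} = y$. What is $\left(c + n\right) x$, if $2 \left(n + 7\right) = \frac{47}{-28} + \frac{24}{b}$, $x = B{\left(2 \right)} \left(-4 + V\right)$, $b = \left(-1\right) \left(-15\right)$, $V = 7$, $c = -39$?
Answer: $- \frac{12891}{140} \approx -92.079$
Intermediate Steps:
$B{\left(y \right)} = \frac{y}{3}$
$b = 15$
$x = 2$ ($x = \frac{1}{3} \cdot 2 \left(-4 + 7\right) = \frac{2}{3} \cdot 3 = 2$)
$n = - \frac{1971}{280}$ ($n = -7 + \frac{\frac{47}{-28} + \frac{24}{15}}{2} = -7 + \frac{47 \left(- \frac{1}{28}\right) + 24 \cdot \frac{1}{15}}{2} = -7 + \frac{- \frac{47}{28} + \frac{8}{5}}{2} = -7 + \frac{1}{2} \left(- \frac{11}{140}\right) = -7 - \frac{11}{280} = - \frac{1971}{280} \approx -7.0393$)
$\left(c + n\right) x = \left(-39 - \frac{1971}{280}\right) 2 = \left(- \frac{12891}{280}\right) 2 = - \frac{12891}{140}$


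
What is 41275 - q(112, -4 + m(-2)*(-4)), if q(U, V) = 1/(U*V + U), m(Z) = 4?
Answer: 87833201/2128 ≈ 41275.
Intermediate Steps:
q(U, V) = 1/(U + U*V)
41275 - q(112, -4 + m(-2)*(-4)) = 41275 - 1/(112*(1 + (-4 + 4*(-4)))) = 41275 - 1/(112*(1 + (-4 - 16))) = 41275 - 1/(112*(1 - 20)) = 41275 - 1/(112*(-19)) = 41275 - (-1)/(112*19) = 41275 - 1*(-1/2128) = 41275 + 1/2128 = 87833201/2128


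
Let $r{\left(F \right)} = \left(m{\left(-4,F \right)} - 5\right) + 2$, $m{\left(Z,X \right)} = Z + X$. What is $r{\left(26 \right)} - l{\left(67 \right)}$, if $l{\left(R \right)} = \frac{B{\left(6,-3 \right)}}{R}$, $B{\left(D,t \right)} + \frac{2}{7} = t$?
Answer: $\frac{8934}{469} \approx 19.049$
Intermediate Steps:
$B{\left(D,t \right)} = - \frac{2}{7} + t$
$m{\left(Z,X \right)} = X + Z$
$l{\left(R \right)} = - \frac{23}{7 R}$ ($l{\left(R \right)} = \frac{- \frac{2}{7} - 3}{R} = - \frac{23}{7 R}$)
$r{\left(F \right)} = -7 + F$ ($r{\left(F \right)} = \left(\left(F - 4\right) - 5\right) + 2 = \left(\left(-4 + F\right) - 5\right) + 2 = \left(-9 + F\right) + 2 = -7 + F$)
$r{\left(26 \right)} - l{\left(67 \right)} = \left(-7 + 26\right) - - \frac{23}{7 \cdot 67} = 19 - \left(- \frac{23}{7}\right) \frac{1}{67} = 19 - - \frac{23}{469} = 19 + \frac{23}{469} = \frac{8934}{469}$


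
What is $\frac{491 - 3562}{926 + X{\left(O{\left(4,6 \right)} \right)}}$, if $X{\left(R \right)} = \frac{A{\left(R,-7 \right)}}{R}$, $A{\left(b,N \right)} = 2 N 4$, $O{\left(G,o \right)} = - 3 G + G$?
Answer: $- \frac{3071}{933} \approx -3.2915$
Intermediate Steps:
$O{\left(G,o \right)} = - 2 G$
$A{\left(b,N \right)} = 8 N$
$X{\left(R \right)} = - \frac{56}{R}$ ($X{\left(R \right)} = \frac{8 \left(-7\right)}{R} = - \frac{56}{R}$)
$\frac{491 - 3562}{926 + X{\left(O{\left(4,6 \right)} \right)}} = \frac{491 - 3562}{926 - \frac{56}{\left(-2\right) 4}} = - \frac{3071}{926 - \frac{56}{-8}} = - \frac{3071}{926 - -7} = - \frac{3071}{926 + 7} = - \frac{3071}{933}$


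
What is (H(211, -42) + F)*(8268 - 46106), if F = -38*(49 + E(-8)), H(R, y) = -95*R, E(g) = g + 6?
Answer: 826041378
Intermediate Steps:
E(g) = 6 + g
F = -1786 (F = -38*(49 + (6 - 8)) = -38*(49 - 2) = -38*47 = -1786)
(H(211, -42) + F)*(8268 - 46106) = (-95*211 - 1786)*(8268 - 46106) = (-20045 - 1786)*(-37838) = -21831*(-37838) = 826041378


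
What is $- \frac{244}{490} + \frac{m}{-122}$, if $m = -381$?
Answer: $\frac{78461}{29890} \approx 2.625$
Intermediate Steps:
$- \frac{244}{490} + \frac{m}{-122} = - \frac{244}{490} - \frac{381}{-122} = \left(-244\right) \frac{1}{490} - - \frac{381}{122} = - \frac{122}{245} + \frac{381}{122} = \frac{78461}{29890}$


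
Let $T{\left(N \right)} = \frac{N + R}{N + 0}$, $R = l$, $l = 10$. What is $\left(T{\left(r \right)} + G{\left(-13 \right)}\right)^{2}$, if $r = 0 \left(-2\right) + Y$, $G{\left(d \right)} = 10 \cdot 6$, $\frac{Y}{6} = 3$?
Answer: $\frac{306916}{81} \approx 3789.1$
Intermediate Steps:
$Y = 18$ ($Y = 6 \cdot 3 = 18$)
$G{\left(d \right)} = 60$
$R = 10$
$r = 18$ ($r = 0 \left(-2\right) + 18 = 0 + 18 = 18$)
$T{\left(N \right)} = \frac{10 + N}{N}$ ($T{\left(N \right)} = \frac{N + 10}{N + 0} = \frac{10 + N}{N}$)
$\left(T{\left(r \right)} + G{\left(-13 \right)}\right)^{2} = \left(\frac{10 + 18}{18} + 60\right)^{2} = \left(\frac{1}{18} \cdot 28 + 60\right)^{2} = \left(\frac{14}{9} + 60\right)^{2} = \left(\frac{554}{9}\right)^{2} = \frac{306916}{81}$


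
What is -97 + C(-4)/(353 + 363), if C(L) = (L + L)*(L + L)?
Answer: -17347/179 ≈ -96.911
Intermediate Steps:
C(L) = 4*L**2 (C(L) = (2*L)*(2*L) = 4*L**2)
-97 + C(-4)/(353 + 363) = -97 + (4*(-4)**2)/(353 + 363) = -97 + (4*16)/716 = -97 + 64*(1/716) = -97 + 16/179 = -17347/179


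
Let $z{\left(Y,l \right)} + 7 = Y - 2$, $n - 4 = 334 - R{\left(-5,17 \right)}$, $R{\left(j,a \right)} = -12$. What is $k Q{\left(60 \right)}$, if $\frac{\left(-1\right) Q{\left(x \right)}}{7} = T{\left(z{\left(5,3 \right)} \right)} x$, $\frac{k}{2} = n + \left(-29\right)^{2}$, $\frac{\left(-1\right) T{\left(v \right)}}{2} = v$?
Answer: $-8003520$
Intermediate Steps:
$n = 350$ ($n = 4 + \left(334 - -12\right) = 4 + \left(334 + 12\right) = 4 + 346 = 350$)
$z{\left(Y,l \right)} = -9 + Y$ ($z{\left(Y,l \right)} = -7 + \left(Y - 2\right) = -7 + \left(-2 + Y\right) = -9 + Y$)
$T{\left(v \right)} = - 2 v$
$k = 2382$ ($k = 2 \left(350 + \left(-29\right)^{2}\right) = 2 \left(350 + 841\right) = 2 \cdot 1191 = 2382$)
$Q{\left(x \right)} = - 56 x$ ($Q{\left(x \right)} = - 7 - 2 \left(-9 + 5\right) x = - 7 \left(-2\right) \left(-4\right) x = - 7 \cdot 8 x = - 56 x$)
$k Q{\left(60 \right)} = 2382 \left(\left(-56\right) 60\right) = 2382 \left(-3360\right) = -8003520$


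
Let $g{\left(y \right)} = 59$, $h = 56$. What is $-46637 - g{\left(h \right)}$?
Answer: $-46696$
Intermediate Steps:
$-46637 - g{\left(h \right)} = -46637 - 59 = -46696$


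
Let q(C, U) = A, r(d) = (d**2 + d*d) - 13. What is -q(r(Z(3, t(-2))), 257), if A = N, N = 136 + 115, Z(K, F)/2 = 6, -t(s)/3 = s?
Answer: -251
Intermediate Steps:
t(s) = -3*s
Z(K, F) = 12 (Z(K, F) = 2*6 = 12)
r(d) = -13 + 2*d**2 (r(d) = (d**2 + d**2) - 13 = 2*d**2 - 13 = -13 + 2*d**2)
N = 251
A = 251
q(C, U) = 251
-q(r(Z(3, t(-2))), 257) = -1*251 = -251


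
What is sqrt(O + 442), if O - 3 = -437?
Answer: 2*sqrt(2) ≈ 2.8284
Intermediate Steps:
O = -434 (O = 3 - 437 = -434)
sqrt(O + 442) = sqrt(-434 + 442) = sqrt(8) = 2*sqrt(2)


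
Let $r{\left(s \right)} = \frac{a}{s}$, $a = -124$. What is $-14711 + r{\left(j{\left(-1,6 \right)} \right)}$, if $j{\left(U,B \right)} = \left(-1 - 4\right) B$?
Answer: $- \frac{220603}{15} \approx -14707.0$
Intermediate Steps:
$j{\left(U,B \right)} = - 5 B$
$r{\left(s \right)} = - \frac{124}{s}$
$-14711 + r{\left(j{\left(-1,6 \right)} \right)} = -14711 - \frac{124}{\left(-5\right) 6} = -14711 - \frac{124}{-30} = -14711 - - \frac{62}{15} = -14711 + \frac{62}{15} = - \frac{220603}{15}$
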